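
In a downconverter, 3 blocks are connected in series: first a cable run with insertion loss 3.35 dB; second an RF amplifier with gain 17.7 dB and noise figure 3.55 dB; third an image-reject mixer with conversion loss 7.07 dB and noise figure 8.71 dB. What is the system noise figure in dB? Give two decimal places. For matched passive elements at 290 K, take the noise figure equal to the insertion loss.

7.10 dB

Convert to linear (a loss of L dB is a gain of −L dB): F_i = 10^(NF_i/10), G_i = 10^(G_i,dB/10)
  Stage 1: F_1 = 10^(3.35/10) = 2.163, G_1 = 10^(−3.35/10) = 0.4624
  Stage 2: F_2 = 10^(3.55/10) = 2.265, G_2 = 10^(17.7/10) = 58.88
  Stage 3: F_3 = 10^(8.71/10) = 7.430, G_3 = 10^(−7.07/10) = 0.1963
Friis cascade:
  F = 2.163 + (2.265 − 1)/0.4624 + (7.430 − 1)/27.23 = 5.134
NF = 10 log₁₀(5.134) = 7.10 dB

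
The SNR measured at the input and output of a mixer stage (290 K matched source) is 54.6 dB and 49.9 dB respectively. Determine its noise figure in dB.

NF (dB) = SNR_in(dB) − SNR_out(dB) when the source is at T₀
NF = 54.6 − 49.9 = 4.7 dB

4.7 dB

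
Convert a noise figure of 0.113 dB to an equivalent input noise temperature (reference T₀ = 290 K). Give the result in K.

7.64 K

F = 10^(0.113/10) = 1.02636
T_e = (F − 1)·T₀ = (1.02636 − 1) × 290 = 7.64 K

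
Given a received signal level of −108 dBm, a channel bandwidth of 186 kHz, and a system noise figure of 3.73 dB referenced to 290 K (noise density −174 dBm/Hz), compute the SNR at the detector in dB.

Noise floor: N = −174 + 10 log₁₀(B) + NF
10 log₁₀(1.86×10⁵) = 52.7 dB
N = −174 + 52.7 + 3.73 = −117.57 dBm
SNR = P_sig − N = −108 − (−117.57) = 9.57 dB → 9.6 dB

9.6 dB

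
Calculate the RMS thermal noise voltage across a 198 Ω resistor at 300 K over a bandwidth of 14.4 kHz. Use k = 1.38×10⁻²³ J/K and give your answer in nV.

217 nV

V_n = √(4kTRB)
4kTRB = 4 × 1.38×10⁻²³ × 300 × 1.98×10² × 1.44×10⁴ = 4.72×10⁻¹⁴ V²
V_n = √(4.72×10⁻¹⁴) = 2.17×10⁻⁷ V = 217 nV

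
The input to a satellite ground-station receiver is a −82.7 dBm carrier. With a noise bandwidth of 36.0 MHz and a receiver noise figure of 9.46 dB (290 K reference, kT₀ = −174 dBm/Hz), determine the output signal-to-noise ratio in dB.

6.3 dB

Noise floor: N = −174 + 10 log₁₀(B) + NF
10 log₁₀(3.60×10⁷) = 75.56 dB
N = −174 + 75.56 + 9.46 = −88.98 dBm
SNR = P_sig − N = −82.7 − (−88.98) = 6.28 dB → 6.3 dB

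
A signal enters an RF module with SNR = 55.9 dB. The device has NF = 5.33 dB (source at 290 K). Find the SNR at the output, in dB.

50.57 dB

By definition F = SNR_in/SNR_out, so in dB: SNR_out = SNR_in − NF
SNR_out = 55.9 − 5.33 = 50.57 dB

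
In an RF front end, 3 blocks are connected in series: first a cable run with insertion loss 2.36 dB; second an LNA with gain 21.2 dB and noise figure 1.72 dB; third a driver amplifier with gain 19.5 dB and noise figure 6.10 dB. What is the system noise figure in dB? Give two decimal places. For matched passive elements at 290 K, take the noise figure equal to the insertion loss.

4.15 dB

Convert to linear (a loss of L dB is a gain of −L dB): F_i = 10^(NF_i/10), G_i = 10^(G_i,dB/10)
  Stage 1: F_1 = 10^(2.36/10) = 1.722, G_1 = 10^(−2.36/10) = 0.5808
  Stage 2: F_2 = 10^(1.72/10) = 1.486, G_2 = 10^(21.2/10) = 131.8
  Stage 3: F_3 = 10^(6.10/10) = 4.074, G_3 = 10^(19.5/10) = 89.13
Friis cascade:
  F = 1.722 + (1.486 − 1)/0.5808 + (4.074 − 1)/76.56 = 2.599
NF = 10 log₁₀(2.599) = 4.15 dB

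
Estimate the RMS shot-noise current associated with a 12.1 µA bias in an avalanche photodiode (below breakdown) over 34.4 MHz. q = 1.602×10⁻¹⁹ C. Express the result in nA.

I_n = √(2qI·B)
2qI·B = 2 × 1.602×10⁻¹⁹ × 1.21×10⁻⁵ × 3.44×10⁷ = 1.33×10⁻¹⁶ A²
I_n = √(1.33×10⁻¹⁶) = 1.15×10⁻⁸ A = 11.5 nA

11.5 nA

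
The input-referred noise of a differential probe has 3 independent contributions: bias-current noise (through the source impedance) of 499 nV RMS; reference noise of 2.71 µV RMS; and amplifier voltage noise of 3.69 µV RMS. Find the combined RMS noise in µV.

Uncorrelated sources add in power (mean-square): V_tot = √(ΣV_i²)
V_tot = √[(4.99×10⁻⁷)² + (2.71×10⁻⁶)² + (3.69×10⁻⁶)²] = 4.61×10⁻⁶ V = 4.61 µV

4.61 µV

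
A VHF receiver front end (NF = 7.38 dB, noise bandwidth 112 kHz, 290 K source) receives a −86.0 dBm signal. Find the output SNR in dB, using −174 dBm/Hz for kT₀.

Noise floor: N = −174 + 10 log₁₀(B) + NF
10 log₁₀(1.12×10⁵) = 50.49 dB
N = −174 + 50.49 + 7.38 = −116.13 dBm
SNR = P_sig − N = −86.0 − (−116.13) = 30.13 dB → 30.1 dB

30.1 dB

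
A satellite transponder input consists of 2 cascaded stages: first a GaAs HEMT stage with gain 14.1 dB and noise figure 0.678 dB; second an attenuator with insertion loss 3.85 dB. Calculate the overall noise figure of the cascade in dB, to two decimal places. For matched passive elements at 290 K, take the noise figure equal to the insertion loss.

0.88 dB

Convert to linear (a loss of L dB is a gain of −L dB): F_i = 10^(NF_i/10), G_i = 10^(G_i,dB/10)
  Stage 1: F_1 = 10^(0.678/10) = 1.169, G_1 = 10^(14.1/10) = 25.70
  Stage 2: F_2 = 10^(3.85/10) = 2.427, G_2 = 10^(−3.85/10) = 0.4121
Friis cascade:
  F = 1.169 + (2.427 − 1)/25.70 = 1.224
NF = 10 log₁₀(1.224) = 0.88 dB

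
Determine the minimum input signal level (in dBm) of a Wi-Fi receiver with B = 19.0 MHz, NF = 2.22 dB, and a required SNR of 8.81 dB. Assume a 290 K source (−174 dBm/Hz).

−90.2 dBm

Sensitivity = −174 + 10 log₁₀(B) + NF + SNR_min
= −174 + 72.79 + 2.22 + 8.81
= −90.18 dBm → −90.2 dBm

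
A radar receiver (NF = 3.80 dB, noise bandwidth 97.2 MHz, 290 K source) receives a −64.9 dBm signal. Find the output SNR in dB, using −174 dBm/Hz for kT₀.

Noise floor: N = −174 + 10 log₁₀(B) + NF
10 log₁₀(9.72×10⁷) = 79.88 dB
N = −174 + 79.88 + 3.80 = −90.32 dBm
SNR = P_sig − N = −64.9 − (−90.32) = 25.42 dB → 25.4 dB

25.4 dB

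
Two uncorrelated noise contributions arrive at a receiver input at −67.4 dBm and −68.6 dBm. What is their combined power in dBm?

Convert to linear, add, convert back:
P₁ = 1.82×10⁻¹⁰ W, P₂ = 1.38×10⁻¹⁰ W
P_tot = 3.20×10⁻¹⁰ W → 10 log₁₀(P_tot / 10⁻³) = −64.9 dBm

−64.9 dBm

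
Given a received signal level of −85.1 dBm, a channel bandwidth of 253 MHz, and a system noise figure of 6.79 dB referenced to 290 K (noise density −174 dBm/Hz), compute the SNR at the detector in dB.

Noise floor: N = −174 + 10 log₁₀(B) + NF
10 log₁₀(2.53×10⁸) = 84.03 dB
N = −174 + 84.03 + 6.79 = −83.18 dBm
SNR = P_sig − N = −85.1 − (−83.18) = −1.92 dB → −1.9 dB

−1.9 dB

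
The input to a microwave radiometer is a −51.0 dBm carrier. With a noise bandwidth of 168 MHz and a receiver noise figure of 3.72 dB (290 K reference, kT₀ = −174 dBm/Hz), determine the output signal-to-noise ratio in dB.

Noise floor: N = −174 + 10 log₁₀(B) + NF
10 log₁₀(1.68×10⁸) = 82.25 dB
N = −174 + 82.25 + 3.72 = −88.03 dBm
SNR = P_sig − N = −51.0 − (−88.03) = 37.03 dB → 37.0 dB

37.0 dB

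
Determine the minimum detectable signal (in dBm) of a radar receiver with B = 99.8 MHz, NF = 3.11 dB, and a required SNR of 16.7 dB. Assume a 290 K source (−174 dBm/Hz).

−74.2 dBm

Sensitivity = −174 + 10 log₁₀(B) + NF + SNR_min
= −174 + 79.99 + 3.11 + 16.7
= −74.20 dBm → −74.2 dBm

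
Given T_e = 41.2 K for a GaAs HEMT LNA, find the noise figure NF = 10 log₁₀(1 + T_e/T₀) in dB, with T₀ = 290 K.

F = 1 + T_e/T₀ = 1 + 41.2/290 = 1.14207
NF = 10 log₁₀(1.14207) = 0.577 dB

0.577 dB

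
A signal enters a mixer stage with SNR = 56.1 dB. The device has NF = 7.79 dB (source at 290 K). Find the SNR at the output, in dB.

By definition F = SNR_in/SNR_out, so in dB: SNR_out = SNR_in − NF
SNR_out = 56.1 − 7.79 = 48.31 dB

48.31 dB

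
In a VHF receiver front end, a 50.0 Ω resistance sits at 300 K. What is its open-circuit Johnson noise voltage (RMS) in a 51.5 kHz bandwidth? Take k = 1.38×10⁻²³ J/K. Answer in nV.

V_n = √(4kTRB)
4kTRB = 4 × 1.38×10⁻²³ × 300 × 5.00×10¹ × 5.15×10⁴ = 4.26×10⁻¹⁴ V²
V_n = √(4.26×10⁻¹⁴) = 2.06×10⁻⁷ V = 206 nV

206 nV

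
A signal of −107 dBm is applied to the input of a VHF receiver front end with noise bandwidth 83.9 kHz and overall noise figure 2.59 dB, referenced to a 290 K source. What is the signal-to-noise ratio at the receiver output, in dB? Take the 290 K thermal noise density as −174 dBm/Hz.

Noise floor: N = −174 + 10 log₁₀(B) + NF
10 log₁₀(8.39×10⁴) = 49.24 dB
N = −174 + 49.24 + 2.59 = −122.17 dBm
SNR = P_sig − N = −107 − (−122.17) = 15.17 dB → 15.2 dB

15.2 dB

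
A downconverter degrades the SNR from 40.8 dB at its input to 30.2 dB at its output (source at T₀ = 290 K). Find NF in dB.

NF (dB) = SNR_in(dB) − SNR_out(dB) when the source is at T₀
NF = 40.8 − 30.2 = 10.6 dB

10.6 dB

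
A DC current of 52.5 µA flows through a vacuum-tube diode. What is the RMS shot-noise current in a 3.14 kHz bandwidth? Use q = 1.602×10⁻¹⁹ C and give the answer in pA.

230 pA

I_n = √(2qI·B)
2qI·B = 2 × 1.602×10⁻¹⁹ × 5.25×10⁻⁵ × 3.14×10³ = 5.28×10⁻²⁰ A²
I_n = √(5.28×10⁻²⁰) = 2.30×10⁻¹⁰ A = 230 pA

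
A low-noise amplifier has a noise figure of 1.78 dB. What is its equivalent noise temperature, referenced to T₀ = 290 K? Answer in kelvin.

147 K

F = 10^(1.78/10) = 1.50661
T_e = (F − 1)·T₀ = (1.50661 − 1) × 290 = 147 K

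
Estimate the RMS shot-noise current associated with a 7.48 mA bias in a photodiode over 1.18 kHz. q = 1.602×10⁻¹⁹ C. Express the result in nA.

I_n = √(2qI·B)
2qI·B = 2 × 1.602×10⁻¹⁹ × 7.48×10⁻³ × 1.18×10³ = 2.83×10⁻¹⁸ A²
I_n = √(2.83×10⁻¹⁸) = 1.68×10⁻⁹ A = 1.68 nA

1.68 nA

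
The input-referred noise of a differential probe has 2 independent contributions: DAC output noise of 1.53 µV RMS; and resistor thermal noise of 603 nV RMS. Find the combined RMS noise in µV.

1.64 µV

Uncorrelated sources add in power (mean-square): V_tot = √(ΣV_i²)
V_tot = √[(1.53×10⁻⁶)² + (6.03×10⁻⁷)²] = 1.64×10⁻⁶ V = 1.64 µV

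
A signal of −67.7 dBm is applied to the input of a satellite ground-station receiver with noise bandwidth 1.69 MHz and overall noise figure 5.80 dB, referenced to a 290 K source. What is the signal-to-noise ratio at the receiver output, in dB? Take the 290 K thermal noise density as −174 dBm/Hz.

38.2 dB

Noise floor: N = −174 + 10 log₁₀(B) + NF
10 log₁₀(1.69×10⁶) = 62.28 dB
N = −174 + 62.28 + 5.80 = −105.92 dBm
SNR = P_sig − N = −67.7 − (−105.92) = 38.22 dB → 38.2 dB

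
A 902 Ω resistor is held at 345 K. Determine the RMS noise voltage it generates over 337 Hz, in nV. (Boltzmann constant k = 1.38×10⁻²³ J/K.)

76.1 nV

V_n = √(4kTRB)
4kTRB = 4 × 1.38×10⁻²³ × 345 × 9.02×10² × 3.37×10² = 5.79×10⁻¹⁵ V²
V_n = √(5.79×10⁻¹⁵) = 7.61×10⁻⁸ V = 76.1 nV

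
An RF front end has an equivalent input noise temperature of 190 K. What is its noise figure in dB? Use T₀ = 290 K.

2.19 dB

F = 1 + T_e/T₀ = 1 + 190/290 = 1.65517
NF = 10 log₁₀(1.65517) = 2.19 dB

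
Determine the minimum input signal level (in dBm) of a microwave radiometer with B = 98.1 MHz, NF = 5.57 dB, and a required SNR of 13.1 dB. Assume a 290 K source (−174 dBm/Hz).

Sensitivity = −174 + 10 log₁₀(B) + NF + SNR_min
= −174 + 79.92 + 5.57 + 13.1
= −75.41 dBm → −75.4 dBm

−75.4 dBm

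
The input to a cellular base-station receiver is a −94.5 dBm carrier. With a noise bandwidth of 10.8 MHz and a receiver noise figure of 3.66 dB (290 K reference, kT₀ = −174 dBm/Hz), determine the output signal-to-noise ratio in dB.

Noise floor: N = −174 + 10 log₁₀(B) + NF
10 log₁₀(1.08×10⁷) = 70.33 dB
N = −174 + 70.33 + 3.66 = −100.01 dBm
SNR = P_sig − N = −94.5 − (−100.01) = 5.51 dB → 5.5 dB

5.5 dB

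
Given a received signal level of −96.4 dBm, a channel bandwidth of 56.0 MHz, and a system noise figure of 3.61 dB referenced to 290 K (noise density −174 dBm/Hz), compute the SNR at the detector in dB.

Noise floor: N = −174 + 10 log₁₀(B) + NF
10 log₁₀(5.60×10⁷) = 77.48 dB
N = −174 + 77.48 + 3.61 = −92.91 dBm
SNR = P_sig − N = −96.4 − (−92.91) = −3.49 dB → −3.5 dB

−3.5 dB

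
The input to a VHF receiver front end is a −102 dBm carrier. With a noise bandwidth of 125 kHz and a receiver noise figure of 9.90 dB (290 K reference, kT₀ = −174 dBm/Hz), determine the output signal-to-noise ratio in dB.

Noise floor: N = −174 + 10 log₁₀(B) + NF
10 log₁₀(1.25×10⁵) = 50.97 dB
N = −174 + 50.97 + 9.90 = −113.13 dBm
SNR = P_sig − N = −102 − (−113.13) = 11.13 dB → 11.1 dB

11.1 dB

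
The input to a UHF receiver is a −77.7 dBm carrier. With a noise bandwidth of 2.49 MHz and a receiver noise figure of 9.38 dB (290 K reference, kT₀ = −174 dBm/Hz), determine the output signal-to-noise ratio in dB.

Noise floor: N = −174 + 10 log₁₀(B) + NF
10 log₁₀(2.49×10⁶) = 63.96 dB
N = −174 + 63.96 + 9.38 = −100.66 dBm
SNR = P_sig − N = −77.7 − (−100.66) = 22.96 dB → 23.0 dB

23.0 dB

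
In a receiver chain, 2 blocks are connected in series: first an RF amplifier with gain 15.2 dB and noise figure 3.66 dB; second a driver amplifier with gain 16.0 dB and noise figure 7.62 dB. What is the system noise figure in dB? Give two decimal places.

Convert to linear (a loss of L dB is a gain of −L dB): F_i = 10^(NF_i/10), G_i = 10^(G_i,dB/10)
  Stage 1: F_1 = 10^(3.66/10) = 2.323, G_1 = 10^(15.2/10) = 33.11
  Stage 2: F_2 = 10^(7.62/10) = 5.781, G_2 = 10^(16.0/10) = 39.81
Friis cascade:
  F = 2.323 + (5.781 − 1)/33.11 = 2.467
NF = 10 log₁₀(2.467) = 3.92 dB

3.92 dB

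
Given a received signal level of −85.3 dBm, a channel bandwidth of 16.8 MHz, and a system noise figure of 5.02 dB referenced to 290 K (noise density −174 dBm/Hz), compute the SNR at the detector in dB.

Noise floor: N = −174 + 10 log₁₀(B) + NF
10 log₁₀(1.68×10⁷) = 72.25 dB
N = −174 + 72.25 + 5.02 = −96.73 dBm
SNR = P_sig − N = −85.3 − (−96.73) = 11.43 dB → 11.4 dB

11.4 dB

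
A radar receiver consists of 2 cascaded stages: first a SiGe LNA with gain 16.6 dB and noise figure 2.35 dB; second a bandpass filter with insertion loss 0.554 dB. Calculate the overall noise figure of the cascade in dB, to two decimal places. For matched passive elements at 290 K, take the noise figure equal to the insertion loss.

Convert to linear (a loss of L dB is a gain of −L dB): F_i = 10^(NF_i/10), G_i = 10^(G_i,dB/10)
  Stage 1: F_1 = 10^(2.35/10) = 1.718, G_1 = 10^(16.6/10) = 45.71
  Stage 2: F_2 = 10^(0.554/10) = 1.136, G_2 = 10^(−0.554/10) = 0.8802
Friis cascade:
  F = 1.718 + (1.136 − 1)/45.71 = 1.721
NF = 10 log₁₀(1.721) = 2.36 dB

2.36 dB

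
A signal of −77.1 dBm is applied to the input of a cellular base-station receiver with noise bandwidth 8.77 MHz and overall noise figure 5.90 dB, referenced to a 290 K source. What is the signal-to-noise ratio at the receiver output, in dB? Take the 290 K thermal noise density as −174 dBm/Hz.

Noise floor: N = −174 + 10 log₁₀(B) + NF
10 log₁₀(8.77×10⁶) = 69.43 dB
N = −174 + 69.43 + 5.90 = −98.67 dBm
SNR = P_sig − N = −77.1 − (−98.67) = 21.57 dB → 21.6 dB

21.6 dB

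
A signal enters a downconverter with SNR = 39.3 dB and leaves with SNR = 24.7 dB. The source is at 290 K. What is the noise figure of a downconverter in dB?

14.6 dB

NF (dB) = SNR_in(dB) − SNR_out(dB) when the source is at T₀
NF = 39.3 − 24.7 = 14.6 dB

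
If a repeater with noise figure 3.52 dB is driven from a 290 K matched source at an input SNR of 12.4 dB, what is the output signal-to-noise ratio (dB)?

By definition F = SNR_in/SNR_out, so in dB: SNR_out = SNR_in − NF
SNR_out = 12.4 − 3.52 = 8.88 dB

8.88 dB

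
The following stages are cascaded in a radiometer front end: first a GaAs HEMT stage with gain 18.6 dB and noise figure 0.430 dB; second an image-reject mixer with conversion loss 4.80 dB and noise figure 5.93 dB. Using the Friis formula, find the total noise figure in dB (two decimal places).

0.59 dB

Convert to linear (a loss of L dB is a gain of −L dB): F_i = 10^(NF_i/10), G_i = 10^(G_i,dB/10)
  Stage 1: F_1 = 10^(0.430/10) = 1.104, G_1 = 10^(18.6/10) = 72.44
  Stage 2: F_2 = 10^(5.93/10) = 3.917, G_2 = 10^(−4.80/10) = 0.3311
Friis cascade:
  F = 1.104 + (3.917 − 1)/72.44 = 1.144
NF = 10 log₁₀(1.144) = 0.59 dB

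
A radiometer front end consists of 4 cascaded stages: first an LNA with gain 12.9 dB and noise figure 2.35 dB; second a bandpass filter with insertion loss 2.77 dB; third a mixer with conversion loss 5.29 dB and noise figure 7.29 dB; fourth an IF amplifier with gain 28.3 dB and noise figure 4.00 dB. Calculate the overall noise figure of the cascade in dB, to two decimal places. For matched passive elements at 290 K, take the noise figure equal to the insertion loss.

Convert to linear (a loss of L dB is a gain of −L dB): F_i = 10^(NF_i/10), G_i = 10^(G_i,dB/10)
  Stage 1: F_1 = 10^(2.35/10) = 1.718, G_1 = 10^(12.9/10) = 19.50
  Stage 2: F_2 = 10^(2.77/10) = 1.892, G_2 = 10^(−2.77/10) = 0.5284
  Stage 3: F_3 = 10^(7.29/10) = 5.358, G_3 = 10^(−5.29/10) = 0.2958
  Stage 4: F_4 = 10^(4.00/10) = 2.512, G_4 = 10^(28.3/10) = 676.1
Friis cascade:
  F = 1.718 + (1.892 − 1)/19.50 + (5.358 − 1)/10.30 + (2.512 − 1)/3.048 = 2.683
NF = 10 log₁₀(2.683) = 4.29 dB

4.29 dB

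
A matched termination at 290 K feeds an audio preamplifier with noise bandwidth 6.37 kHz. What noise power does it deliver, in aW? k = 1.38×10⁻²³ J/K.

25.5 aW

P_n = kTB = 1.38×10⁻²³ × 290 × 6.37×10³ = 2.55×10⁻¹⁷ W = 25.5 aW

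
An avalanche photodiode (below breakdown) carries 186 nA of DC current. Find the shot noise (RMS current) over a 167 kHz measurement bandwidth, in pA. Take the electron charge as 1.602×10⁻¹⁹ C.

99.8 pA

I_n = √(2qI·B)
2qI·B = 2 × 1.602×10⁻¹⁹ × 1.86×10⁻⁷ × 1.67×10⁵ = 9.95×10⁻²¹ A²
I_n = √(9.95×10⁻²¹) = 9.98×10⁻¹¹ A = 99.8 pA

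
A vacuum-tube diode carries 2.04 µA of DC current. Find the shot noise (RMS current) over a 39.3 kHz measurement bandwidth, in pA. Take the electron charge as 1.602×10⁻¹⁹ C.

I_n = √(2qI·B)
2qI·B = 2 × 1.602×10⁻¹⁹ × 2.04×10⁻⁶ × 3.93×10⁴ = 2.57×10⁻²⁰ A²
I_n = √(2.57×10⁻²⁰) = 1.60×10⁻¹⁰ A = 160 pA

160 pA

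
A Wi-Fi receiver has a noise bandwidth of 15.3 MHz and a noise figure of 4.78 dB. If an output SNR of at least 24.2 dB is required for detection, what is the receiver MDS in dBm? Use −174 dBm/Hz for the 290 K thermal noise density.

Sensitivity = −174 + 10 log₁₀(B) + NF + SNR_min
= −174 + 71.85 + 4.78 + 24.2
= −73.17 dBm → −73.2 dBm

−73.2 dBm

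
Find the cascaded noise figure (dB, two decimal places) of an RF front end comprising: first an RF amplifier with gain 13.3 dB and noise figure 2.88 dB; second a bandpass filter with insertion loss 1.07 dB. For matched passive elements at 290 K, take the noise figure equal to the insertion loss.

2.91 dB

Convert to linear (a loss of L dB is a gain of −L dB): F_i = 10^(NF_i/10), G_i = 10^(G_i,dB/10)
  Stage 1: F_1 = 10^(2.88/10) = 1.941, G_1 = 10^(13.3/10) = 21.38
  Stage 2: F_2 = 10^(1.07/10) = 1.279, G_2 = 10^(−1.07/10) = 0.7816
Friis cascade:
  F = 1.941 + (1.279 − 1)/21.38 = 1.954
NF = 10 log₁₀(1.954) = 2.91 dB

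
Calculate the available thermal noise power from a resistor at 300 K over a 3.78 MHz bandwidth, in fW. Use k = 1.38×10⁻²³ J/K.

15.6 fW

P_n = kTB = 1.38×10⁻²³ × 300 × 3.78×10⁶ = 1.56×10⁻¹⁴ W = 15.6 fW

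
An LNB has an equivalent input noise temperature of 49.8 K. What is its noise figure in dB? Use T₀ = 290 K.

F = 1 + T_e/T₀ = 1 + 49.8/290 = 1.17172
NF = 10 log₁₀(1.17172) = 0.688 dB

0.688 dB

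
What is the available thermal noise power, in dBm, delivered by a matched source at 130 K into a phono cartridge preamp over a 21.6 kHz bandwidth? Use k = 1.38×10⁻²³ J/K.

−134.1 dBm

P_n = kTB = 1.38×10⁻²³ × 130 × 2.16×10⁴ = 3.88×10⁻¹⁷ W
In dBm: 10 log₁₀(3.88×10⁻¹⁷ / 10⁻³) = −134.1 dBm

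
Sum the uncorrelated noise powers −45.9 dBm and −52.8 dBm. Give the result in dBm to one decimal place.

Convert to linear, add, convert back:
P₁ = 2.57×10⁻⁸ W, P₂ = 5.25×10⁻⁹ W
P_tot = 3.10×10⁻⁸ W → 10 log₁₀(P_tot / 10⁻³) = −45.1 dBm

−45.1 dBm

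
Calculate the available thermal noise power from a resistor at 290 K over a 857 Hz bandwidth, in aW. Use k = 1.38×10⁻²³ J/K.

P_n = kTB = 1.38×10⁻²³ × 290 × 8.57×10² = 3.43×10⁻¹⁸ W = 3.43 aW

3.43 aW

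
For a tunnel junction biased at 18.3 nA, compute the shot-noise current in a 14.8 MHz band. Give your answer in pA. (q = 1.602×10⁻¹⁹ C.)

I_n = √(2qI·B)
2qI·B = 2 × 1.602×10⁻¹⁹ × 1.83×10⁻⁸ × 1.48×10⁷ = 8.68×10⁻²⁰ A²
I_n = √(8.68×10⁻²⁰) = 2.95×10⁻¹⁰ A = 295 pA

295 pA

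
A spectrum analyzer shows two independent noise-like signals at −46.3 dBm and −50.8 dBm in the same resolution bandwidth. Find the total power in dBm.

Convert to linear, add, convert back:
P₁ = 2.34×10⁻⁸ W, P₂ = 8.32×10⁻⁹ W
P_tot = 3.18×10⁻⁸ W → 10 log₁₀(P_tot / 10⁻³) = −45.0 dBm

−45.0 dBm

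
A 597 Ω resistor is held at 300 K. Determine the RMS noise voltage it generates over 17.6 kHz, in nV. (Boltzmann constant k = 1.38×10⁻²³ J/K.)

V_n = √(4kTRB)
4kTRB = 4 × 1.38×10⁻²³ × 300 × 5.97×10² × 1.76×10⁴ = 1.74×10⁻¹³ V²
V_n = √(1.74×10⁻¹³) = 4.17×10⁻⁷ V = 417 nV

417 nV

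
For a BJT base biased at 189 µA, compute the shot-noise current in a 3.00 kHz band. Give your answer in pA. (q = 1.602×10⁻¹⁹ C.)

426 pA

I_n = √(2qI·B)
2qI·B = 2 × 1.602×10⁻¹⁹ × 1.89×10⁻⁴ × 3.00×10³ = 1.82×10⁻¹⁹ A²
I_n = √(1.82×10⁻¹⁹) = 4.26×10⁻¹⁰ A = 426 pA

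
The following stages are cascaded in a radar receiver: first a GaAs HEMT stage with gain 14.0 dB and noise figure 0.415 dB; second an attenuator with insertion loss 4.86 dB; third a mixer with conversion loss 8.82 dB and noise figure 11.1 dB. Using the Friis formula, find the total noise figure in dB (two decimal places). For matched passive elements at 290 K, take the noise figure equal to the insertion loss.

Convert to linear (a loss of L dB is a gain of −L dB): F_i = 10^(NF_i/10), G_i = 10^(G_i,dB/10)
  Stage 1: F_1 = 10^(0.415/10) = 1.100, G_1 = 10^(14.0/10) = 25.12
  Stage 2: F_2 = 10^(4.86/10) = 3.062, G_2 = 10^(−4.86/10) = 0.3266
  Stage 3: F_3 = 10^(11.1/10) = 12.88, G_3 = 10^(−8.82/10) = 0.1312
Friis cascade:
  F = 1.100 + (3.062 − 1)/25.12 + (12.88 − 1)/8.204 = 2.631
NF = 10 log₁₀(2.631) = 4.20 dB

4.20 dB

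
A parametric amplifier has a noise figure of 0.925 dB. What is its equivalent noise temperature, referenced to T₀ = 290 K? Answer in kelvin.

68.8 K

F = 10^(0.925/10) = 1.23737
T_e = (F − 1)·T₀ = (1.23737 − 1) × 290 = 68.8 K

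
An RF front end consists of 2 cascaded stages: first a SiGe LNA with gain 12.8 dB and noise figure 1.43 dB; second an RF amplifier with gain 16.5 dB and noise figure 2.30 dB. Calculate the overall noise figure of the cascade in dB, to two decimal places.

Convert to linear (a loss of L dB is a gain of −L dB): F_i = 10^(NF_i/10), G_i = 10^(G_i,dB/10)
  Stage 1: F_1 = 10^(1.43/10) = 1.390, G_1 = 10^(12.8/10) = 19.05
  Stage 2: F_2 = 10^(2.30/10) = 1.698, G_2 = 10^(16.5/10) = 44.67
Friis cascade:
  F = 1.390 + (1.698 − 1)/19.05 = 1.427
NF = 10 log₁₀(1.427) = 1.54 dB

1.54 dB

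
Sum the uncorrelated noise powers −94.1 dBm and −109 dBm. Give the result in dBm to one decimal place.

−94.0 dBm

Convert to linear, add, convert back:
P₁ = 3.89×10⁻¹³ W, P₂ = 1.26×10⁻¹⁴ W
P_tot = 4.02×10⁻¹³ W → 10 log₁₀(P_tot / 10⁻³) = −94.0 dBm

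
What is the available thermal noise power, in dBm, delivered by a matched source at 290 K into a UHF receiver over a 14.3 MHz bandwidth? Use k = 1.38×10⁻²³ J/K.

P_n = kTB = 1.38×10⁻²³ × 290 × 1.43×10⁷ = 5.72×10⁻¹⁴ W
In dBm: 10 log₁₀(5.72×10⁻¹⁴ / 10⁻³) = −102.4 dBm

−102.4 dBm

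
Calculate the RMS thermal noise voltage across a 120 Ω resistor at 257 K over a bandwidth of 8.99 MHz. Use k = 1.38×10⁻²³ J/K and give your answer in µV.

3.91 µV

V_n = √(4kTRB)
4kTRB = 4 × 1.38×10⁻²³ × 257 × 1.20×10² × 8.99×10⁶ = 1.53×10⁻¹¹ V²
V_n = √(1.53×10⁻¹¹) = 3.91×10⁻⁶ V = 3.91 µV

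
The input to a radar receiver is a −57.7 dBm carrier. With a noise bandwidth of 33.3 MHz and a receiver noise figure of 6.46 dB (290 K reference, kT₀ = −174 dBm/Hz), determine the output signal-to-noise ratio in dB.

34.6 dB

Noise floor: N = −174 + 10 log₁₀(B) + NF
10 log₁₀(3.33×10⁷) = 75.22 dB
N = −174 + 75.22 + 6.46 = −92.32 dBm
SNR = P_sig − N = −57.7 − (−92.32) = 34.62 dB → 34.6 dB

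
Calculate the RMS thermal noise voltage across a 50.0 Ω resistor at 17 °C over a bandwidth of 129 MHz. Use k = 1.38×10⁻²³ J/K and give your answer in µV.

T = 17 °C + 273.15 = 290.15 K
V_n = √(4kTRB)
4kTRB = 4 × 1.38×10⁻²³ × 290.15 × 5.00×10¹ × 1.29×10⁸ = 1.03×10⁻¹⁰ V²
V_n = √(1.03×10⁻¹⁰) = 1.02×10⁻⁵ V = 10.2 µV

10.2 µV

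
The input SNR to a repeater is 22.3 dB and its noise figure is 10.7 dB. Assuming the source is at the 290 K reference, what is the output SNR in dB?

11.6 dB

By definition F = SNR_in/SNR_out, so in dB: SNR_out = SNR_in − NF
SNR_out = 22.3 − 10.7 = 11.6 dB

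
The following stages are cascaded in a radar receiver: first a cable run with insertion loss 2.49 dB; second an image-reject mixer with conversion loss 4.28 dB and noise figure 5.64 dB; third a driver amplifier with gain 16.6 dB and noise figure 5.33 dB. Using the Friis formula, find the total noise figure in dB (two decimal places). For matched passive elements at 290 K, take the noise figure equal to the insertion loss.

12.54 dB

Convert to linear (a loss of L dB is a gain of −L dB): F_i = 10^(NF_i/10), G_i = 10^(G_i,dB/10)
  Stage 1: F_1 = 10^(2.49/10) = 1.774, G_1 = 10^(−2.49/10) = 0.5636
  Stage 2: F_2 = 10^(5.64/10) = 3.664, G_2 = 10^(−4.28/10) = 0.3733
  Stage 3: F_3 = 10^(5.33/10) = 3.412, G_3 = 10^(16.6/10) = 45.71
Friis cascade:
  F = 1.774 + (3.664 − 1)/0.5636 + (3.412 − 1)/0.2104 = 17.97
NF = 10 log₁₀(17.97) = 12.54 dB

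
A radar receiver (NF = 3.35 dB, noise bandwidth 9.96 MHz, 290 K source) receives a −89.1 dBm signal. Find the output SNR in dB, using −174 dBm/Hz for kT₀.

11.6 dB

Noise floor: N = −174 + 10 log₁₀(B) + NF
10 log₁₀(9.96×10⁶) = 69.98 dB
N = −174 + 69.98 + 3.35 = −100.67 dBm
SNR = P_sig − N = −89.1 − (−100.67) = 11.57 dB → 11.6 dB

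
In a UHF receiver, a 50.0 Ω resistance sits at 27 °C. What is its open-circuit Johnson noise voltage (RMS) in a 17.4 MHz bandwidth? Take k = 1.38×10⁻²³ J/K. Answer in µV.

T = 27 °C + 273.15 = 300.15 K
V_n = √(4kTRB)
4kTRB = 4 × 1.38×10⁻²³ × 300.15 × 5.00×10¹ × 1.74×10⁷ = 1.44×10⁻¹¹ V²
V_n = √(1.44×10⁻¹¹) = 3.80×10⁻⁶ V = 3.80 µV

3.80 µV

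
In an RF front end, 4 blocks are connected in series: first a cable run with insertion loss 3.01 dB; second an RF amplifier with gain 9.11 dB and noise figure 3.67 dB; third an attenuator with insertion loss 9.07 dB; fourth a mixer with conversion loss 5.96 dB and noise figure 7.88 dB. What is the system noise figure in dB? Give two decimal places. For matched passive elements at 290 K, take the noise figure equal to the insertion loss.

12.19 dB

Convert to linear (a loss of L dB is a gain of −L dB): F_i = 10^(NF_i/10), G_i = 10^(G_i,dB/10)
  Stage 1: F_1 = 10^(3.01/10) = 2.000, G_1 = 10^(−3.01/10) = 0.5000
  Stage 2: F_2 = 10^(3.67/10) = 2.328, G_2 = 10^(9.11/10) = 8.147
  Stage 3: F_3 = 10^(9.07/10) = 8.072, G_3 = 10^(−9.07/10) = 0.1239
  Stage 4: F_4 = 10^(7.88/10) = 6.138, G_4 = 10^(−5.96/10) = 0.2535
Friis cascade:
  F = 2.000 + (2.328 − 1)/0.5000 + (8.072 − 1)/4.074 + (6.138 − 1)/0.5047 = 16.57
NF = 10 log₁₀(16.57) = 12.19 dB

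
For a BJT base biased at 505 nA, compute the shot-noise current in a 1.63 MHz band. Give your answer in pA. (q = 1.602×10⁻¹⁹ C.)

I_n = √(2qI·B)
2qI·B = 2 × 1.602×10⁻¹⁹ × 5.05×10⁻⁷ × 1.63×10⁶ = 2.64×10⁻¹⁹ A²
I_n = √(2.64×10⁻¹⁹) = 5.14×10⁻¹⁰ A = 514 pA

514 pA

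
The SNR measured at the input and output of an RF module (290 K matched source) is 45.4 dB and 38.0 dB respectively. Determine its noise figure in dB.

7.4 dB

NF (dB) = SNR_in(dB) − SNR_out(dB) when the source is at T₀
NF = 45.4 − 38.0 = 7.4 dB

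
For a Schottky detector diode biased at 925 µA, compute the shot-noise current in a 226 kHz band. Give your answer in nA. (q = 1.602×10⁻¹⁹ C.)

8.18 nA

I_n = √(2qI·B)
2qI·B = 2 × 1.602×10⁻¹⁹ × 9.25×10⁻⁴ × 2.26×10⁵ = 6.70×10⁻¹⁷ A²
I_n = √(6.70×10⁻¹⁷) = 8.18×10⁻⁹ A = 8.18 nA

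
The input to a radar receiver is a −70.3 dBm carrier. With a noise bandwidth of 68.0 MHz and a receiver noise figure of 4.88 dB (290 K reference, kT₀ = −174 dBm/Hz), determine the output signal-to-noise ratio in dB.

Noise floor: N = −174 + 10 log₁₀(B) + NF
10 log₁₀(6.80×10⁷) = 78.33 dB
N = −174 + 78.33 + 4.88 = −90.79 dBm
SNR = P_sig − N = −70.3 − (−90.79) = 20.49 dB → 20.5 dB

20.5 dB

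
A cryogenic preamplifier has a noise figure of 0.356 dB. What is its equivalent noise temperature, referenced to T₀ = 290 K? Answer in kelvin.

24.8 K

F = 10^(0.356/10) = 1.08543
T_e = (F − 1)·T₀ = (1.08543 − 1) × 290 = 24.8 K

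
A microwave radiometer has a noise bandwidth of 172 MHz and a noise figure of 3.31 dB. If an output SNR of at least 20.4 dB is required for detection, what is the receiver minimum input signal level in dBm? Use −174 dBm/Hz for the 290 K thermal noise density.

Sensitivity = −174 + 10 log₁₀(B) + NF + SNR_min
= −174 + 82.36 + 3.31 + 20.4
= −67.93 dBm → −67.9 dBm

−67.9 dBm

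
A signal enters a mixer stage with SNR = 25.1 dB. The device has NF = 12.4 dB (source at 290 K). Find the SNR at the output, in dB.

By definition F = SNR_in/SNR_out, so in dB: SNR_out = SNR_in − NF
SNR_out = 25.1 − 12.4 = 12.7 dB

12.7 dB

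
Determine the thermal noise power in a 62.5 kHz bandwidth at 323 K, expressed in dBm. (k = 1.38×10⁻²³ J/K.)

P_n = kTB = 1.38×10⁻²³ × 323 × 6.25×10⁴ = 2.79×10⁻¹⁶ W
In dBm: 10 log₁₀(2.79×10⁻¹⁶ / 10⁻³) = −125.6 dBm

−125.6 dBm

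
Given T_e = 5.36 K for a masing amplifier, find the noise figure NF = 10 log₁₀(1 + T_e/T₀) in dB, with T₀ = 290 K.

F = 1 + T_e/T₀ = 1 + 5.36/290 = 1.01848
NF = 10 log₁₀(1.01848) = 0.080 dB

0.080 dB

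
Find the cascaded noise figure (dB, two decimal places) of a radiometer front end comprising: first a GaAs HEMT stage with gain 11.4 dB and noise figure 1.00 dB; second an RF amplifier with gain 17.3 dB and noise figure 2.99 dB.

Convert to linear (a loss of L dB is a gain of −L dB): F_i = 10^(NF_i/10), G_i = 10^(G_i,dB/10)
  Stage 1: F_1 = 10^(1.00/10) = 1.259, G_1 = 10^(11.4/10) = 13.80
  Stage 2: F_2 = 10^(2.99/10) = 1.991, G_2 = 10^(17.3/10) = 53.70
Friis cascade:
  F = 1.259 + (1.991 − 1)/13.80 = 1.331
NF = 10 log₁₀(1.331) = 1.24 dB

1.24 dB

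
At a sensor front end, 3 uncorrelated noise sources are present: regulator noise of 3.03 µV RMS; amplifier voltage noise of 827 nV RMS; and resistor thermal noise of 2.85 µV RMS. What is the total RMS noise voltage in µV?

4.24 µV

Uncorrelated sources add in power (mean-square): V_tot = √(ΣV_i²)
V_tot = √[(3.03×10⁻⁶)² + (8.27×10⁻⁷)² + (2.85×10⁻⁶)²] = 4.24×10⁻⁶ V = 4.24 µV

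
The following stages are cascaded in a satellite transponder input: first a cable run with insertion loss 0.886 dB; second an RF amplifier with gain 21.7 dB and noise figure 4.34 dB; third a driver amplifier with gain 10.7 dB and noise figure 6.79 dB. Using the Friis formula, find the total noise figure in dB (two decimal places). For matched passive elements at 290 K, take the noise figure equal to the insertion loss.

Convert to linear (a loss of L dB is a gain of −L dB): F_i = 10^(NF_i/10), G_i = 10^(G_i,dB/10)
  Stage 1: F_1 = 10^(0.886/10) = 1.226, G_1 = 10^(−0.886/10) = 0.8155
  Stage 2: F_2 = 10^(4.34/10) = 2.716, G_2 = 10^(21.7/10) = 147.9
  Stage 3: F_3 = 10^(6.79/10) = 4.775, G_3 = 10^(10.7/10) = 11.75
Friis cascade:
  F = 1.226 + (2.716 − 1)/0.8155 + (4.775 − 1)/120.6 = 3.362
NF = 10 log₁₀(3.362) = 5.27 dB

5.27 dB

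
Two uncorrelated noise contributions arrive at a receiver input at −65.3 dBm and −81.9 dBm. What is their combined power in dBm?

−65.2 dBm

Convert to linear, add, convert back:
P₁ = 2.95×10⁻¹⁰ W, P₂ = 6.46×10⁻¹² W
P_tot = 3.02×10⁻¹⁰ W → 10 log₁₀(P_tot / 10⁻³) = −65.2 dBm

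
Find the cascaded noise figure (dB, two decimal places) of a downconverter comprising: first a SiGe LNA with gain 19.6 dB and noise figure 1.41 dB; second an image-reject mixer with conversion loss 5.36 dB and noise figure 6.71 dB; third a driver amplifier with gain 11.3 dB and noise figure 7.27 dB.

Convert to linear (a loss of L dB is a gain of −L dB): F_i = 10^(NF_i/10), G_i = 10^(G_i,dB/10)
  Stage 1: F_1 = 10^(1.41/10) = 1.384, G_1 = 10^(19.6/10) = 91.20
  Stage 2: F_2 = 10^(6.71/10) = 4.688, G_2 = 10^(−5.36/10) = 0.2911
  Stage 3: F_3 = 10^(7.27/10) = 5.333, G_3 = 10^(11.3/10) = 13.49
Friis cascade:
  F = 1.384 + (4.688 − 1)/91.20 + (5.333 − 1)/26.55 = 1.587
NF = 10 log₁₀(1.587) = 2.01 dB

2.01 dB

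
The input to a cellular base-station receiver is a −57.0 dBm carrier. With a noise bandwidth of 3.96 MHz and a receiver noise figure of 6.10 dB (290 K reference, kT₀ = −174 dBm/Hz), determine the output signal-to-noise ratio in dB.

Noise floor: N = −174 + 10 log₁₀(B) + NF
10 log₁₀(3.96×10⁶) = 65.98 dB
N = −174 + 65.98 + 6.10 = −101.92 dBm
SNR = P_sig − N = −57.0 − (−101.92) = 44.92 dB → 44.9 dB

44.9 dB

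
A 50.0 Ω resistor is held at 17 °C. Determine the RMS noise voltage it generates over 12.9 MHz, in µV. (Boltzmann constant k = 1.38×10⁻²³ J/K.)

T = 17 °C + 273.15 = 290.15 K
V_n = √(4kTRB)
4kTRB = 4 × 1.38×10⁻²³ × 290.15 × 5.00×10¹ × 1.29×10⁷ = 1.03×10⁻¹¹ V²
V_n = √(1.03×10⁻¹¹) = 3.21×10⁻⁶ V = 3.21 µV

3.21 µV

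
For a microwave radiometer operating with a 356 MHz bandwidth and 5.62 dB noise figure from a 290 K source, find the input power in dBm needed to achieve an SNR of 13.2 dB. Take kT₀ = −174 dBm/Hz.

Sensitivity = −174 + 10 log₁₀(B) + NF + SNR_min
= −174 + 85.51 + 5.62 + 13.2
= −69.67 dBm → −69.7 dBm

−69.7 dBm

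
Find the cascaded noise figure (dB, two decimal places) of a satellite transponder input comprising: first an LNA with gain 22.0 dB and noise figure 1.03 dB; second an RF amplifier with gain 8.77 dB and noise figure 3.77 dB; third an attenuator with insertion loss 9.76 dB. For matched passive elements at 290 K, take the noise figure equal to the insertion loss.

1.08 dB

Convert to linear (a loss of L dB is a gain of −L dB): F_i = 10^(NF_i/10), G_i = 10^(G_i,dB/10)
  Stage 1: F_1 = 10^(1.03/10) = 1.268, G_1 = 10^(22.0/10) = 158.5
  Stage 2: F_2 = 10^(3.77/10) = 2.382, G_2 = 10^(8.77/10) = 7.534
  Stage 3: F_3 = 10^(9.76/10) = 9.462, G_3 = 10^(−9.76/10) = 0.1057
Friis cascade:
  F = 1.268 + (2.382 − 1)/158.5 + (9.462 − 1)/1194 = 1.283
NF = 10 log₁₀(1.283) = 1.08 dB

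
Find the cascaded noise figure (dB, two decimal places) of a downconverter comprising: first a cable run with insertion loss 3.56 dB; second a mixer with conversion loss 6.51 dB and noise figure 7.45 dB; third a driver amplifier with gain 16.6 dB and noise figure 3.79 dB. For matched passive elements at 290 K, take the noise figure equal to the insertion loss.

14.28 dB

Convert to linear (a loss of L dB is a gain of −L dB): F_i = 10^(NF_i/10), G_i = 10^(G_i,dB/10)
  Stage 1: F_1 = 10^(3.56/10) = 2.270, G_1 = 10^(−3.56/10) = 0.4406
  Stage 2: F_2 = 10^(7.45/10) = 5.559, G_2 = 10^(−6.51/10) = 0.2234
  Stage 3: F_3 = 10^(3.79/10) = 2.393, G_3 = 10^(16.6/10) = 45.71
Friis cascade:
  F = 2.270 + (5.559 − 1)/0.4406 + (2.393 − 1)/0.09840 = 26.78
NF = 10 log₁₀(26.78) = 14.28 dB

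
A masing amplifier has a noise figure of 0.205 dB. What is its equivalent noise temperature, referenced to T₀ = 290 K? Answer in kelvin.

F = 10^(0.205/10) = 1.04833
T_e = (F − 1)·T₀ = (1.04833 − 1) × 290 = 14.0 K

14.0 K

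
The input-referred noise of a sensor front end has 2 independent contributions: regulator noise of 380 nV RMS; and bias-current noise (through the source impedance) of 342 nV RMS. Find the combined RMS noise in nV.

Uncorrelated sources add in power (mean-square): V_tot = √(ΣV_i²)
V_tot = √[(3.80×10⁻⁷)² + (3.42×10⁻⁷)²] = 5.11×10⁻⁷ V = 511 nV

511 nV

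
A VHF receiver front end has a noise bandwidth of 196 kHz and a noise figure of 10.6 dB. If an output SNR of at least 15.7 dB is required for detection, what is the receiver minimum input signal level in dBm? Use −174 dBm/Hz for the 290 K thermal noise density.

Sensitivity = −174 + 10 log₁₀(B) + NF + SNR_min
= −174 + 52.92 + 10.6 + 15.7
= −94.78 dBm → −94.8 dBm

−94.8 dBm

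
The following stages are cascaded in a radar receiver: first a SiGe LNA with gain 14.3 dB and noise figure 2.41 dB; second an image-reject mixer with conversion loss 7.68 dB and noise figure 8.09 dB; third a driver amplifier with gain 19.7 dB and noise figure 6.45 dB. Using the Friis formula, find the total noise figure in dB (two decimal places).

Convert to linear (a loss of L dB is a gain of −L dB): F_i = 10^(NF_i/10), G_i = 10^(G_i,dB/10)
  Stage 1: F_1 = 10^(2.41/10) = 1.742, G_1 = 10^(14.3/10) = 26.92
  Stage 2: F_2 = 10^(8.09/10) = 6.442, G_2 = 10^(−7.68/10) = 0.1706
  Stage 3: F_3 = 10^(6.45/10) = 4.416, G_3 = 10^(19.7/10) = 93.33
Friis cascade:
  F = 1.742 + (6.442 − 1)/26.92 + (4.416 − 1)/4.592 = 2.688
NF = 10 log₁₀(2.688) = 4.29 dB

4.29 dB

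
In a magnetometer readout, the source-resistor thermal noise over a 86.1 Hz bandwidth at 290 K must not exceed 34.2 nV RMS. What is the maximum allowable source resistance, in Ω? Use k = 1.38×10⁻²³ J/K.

Johnson–Nyquist: V_n = √(4kTRB) ⇒ R = V_n² / (4kTB)
4kTB = 4 × 1.38×10⁻²³ × 290 × 8.61×10¹ = 1.38×10⁻¹⁸
R = (3.42×10⁻⁸)² / 1.38×10⁻¹⁸ = 8.49×10² Ω = 849 Ω

849 Ω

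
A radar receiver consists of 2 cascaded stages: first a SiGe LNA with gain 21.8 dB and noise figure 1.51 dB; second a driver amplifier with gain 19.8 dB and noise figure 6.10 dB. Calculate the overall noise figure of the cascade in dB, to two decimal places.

1.57 dB

Convert to linear (a loss of L dB is a gain of −L dB): F_i = 10^(NF_i/10), G_i = 10^(G_i,dB/10)
  Stage 1: F_1 = 10^(1.51/10) = 1.416, G_1 = 10^(21.8/10) = 151.4
  Stage 2: F_2 = 10^(6.10/10) = 4.074, G_2 = 10^(19.8/10) = 95.50
Friis cascade:
  F = 1.416 + (4.074 − 1)/151.4 = 1.436
NF = 10 log₁₀(1.436) = 1.57 dB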